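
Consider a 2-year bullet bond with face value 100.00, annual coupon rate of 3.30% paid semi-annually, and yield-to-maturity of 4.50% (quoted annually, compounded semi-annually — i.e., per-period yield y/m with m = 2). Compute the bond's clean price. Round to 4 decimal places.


Answer: Price = 97.7292

Derivation:
Coupon per period c = face * coupon_rate / m = 1.650000
Periods per year m = 2; per-period yield y/m = 0.022500
Number of cashflows N = 4
Cashflows (t years, CF_t, discount factor 1/(1+y/m)^(m*t), PV):
  t = 0.5000: CF_t = 1.650000, DF = 0.977995, PV = 1.613692
  t = 1.0000: CF_t = 1.650000, DF = 0.956474, PV = 1.578183
  t = 1.5000: CF_t = 1.650000, DF = 0.935427, PV = 1.543455
  t = 2.0000: CF_t = 101.650000, DF = 0.914843, PV = 92.993826
Price P = sum_t PV_t = 97.729156


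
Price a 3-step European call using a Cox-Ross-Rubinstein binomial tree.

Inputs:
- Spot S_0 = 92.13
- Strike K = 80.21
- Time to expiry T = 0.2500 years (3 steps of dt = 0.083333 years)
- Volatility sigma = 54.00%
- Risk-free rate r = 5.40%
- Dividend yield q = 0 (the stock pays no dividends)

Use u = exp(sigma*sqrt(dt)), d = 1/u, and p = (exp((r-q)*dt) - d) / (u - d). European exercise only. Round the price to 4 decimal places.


Answer: Price = V(0,0) = 16.7309

Derivation:
dt = T/N = 0.083333
u = exp(sigma*sqrt(dt)) = 1.168691; d = 1/u = 0.855658
p = (exp((r-q)*dt) - d) / (u - d) = 0.475515
Discount per step: exp(-r*dt) = 0.995510
Stock lattice S(k, i) with i counting down-moves:
  k=0: S(0,0) = 92.1300
  k=1: S(1,0) = 107.6715; S(1,1) = 78.8318
  k=2: S(2,0) = 125.8348; S(2,1) = 92.1300; S(2,2) = 67.4530
  k=3: S(3,0) = 147.0620; S(3,1) = 107.6715; S(3,2) = 78.8318; S(3,3) = 57.7167
Terminal payoffs V(N, i) = max(S_T - K, 0):
  V(3,0) = 66.852011; V(3,1) = 27.461529; V(3,2) = 0.000000; V(3,3) = 0.000000
Backward induction: V(k, i) = exp(-r*dt) * [p * V(k+1, i) + (1-p) * V(k+1, i+1)].
  V(2,0) = exp(-r*dt) * [p*66.852011 + (1-p)*27.461529] = 45.984913
  V(2,1) = exp(-r*dt) * [p*27.461529 + (1-p)*0.000000] = 12.999750
  V(2,2) = exp(-r*dt) * [p*0.000000 + (1-p)*0.000000] = 0.000000
  V(1,0) = exp(-r*dt) * [p*45.984913 + (1-p)*12.999750] = 28.555913
  V(1,1) = exp(-r*dt) * [p*12.999750 + (1-p)*0.000000] = 6.153827
  V(0,0) = exp(-r*dt) * [p*28.555913 + (1-p)*6.153827] = 16.730906


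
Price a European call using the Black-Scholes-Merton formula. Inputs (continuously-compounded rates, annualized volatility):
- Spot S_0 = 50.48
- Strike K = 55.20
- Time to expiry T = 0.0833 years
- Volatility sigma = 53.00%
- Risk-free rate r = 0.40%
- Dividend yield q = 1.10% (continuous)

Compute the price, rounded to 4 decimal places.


d1 = (ln(S/K) + (r - q + 0.5*sigma^2) * T) / (sigma * sqrt(T)) = -0.51167401
d2 = d1 - sigma * sqrt(T) = -0.66464123
exp(-rT) = 0.99966686; exp(-qT) = 0.99908412
C = S_0 * exp(-qT) * N(d1) - K * exp(-rT) * N(d2)
N(d1) = 0.30443959; N(d2) = 0.25314000
C = 50.4800 * 0.99908412 * 0.30443959 - 55.2000 * 0.99966686 * 0.25314000 = 1.3854

Answer: Price = 1.3854


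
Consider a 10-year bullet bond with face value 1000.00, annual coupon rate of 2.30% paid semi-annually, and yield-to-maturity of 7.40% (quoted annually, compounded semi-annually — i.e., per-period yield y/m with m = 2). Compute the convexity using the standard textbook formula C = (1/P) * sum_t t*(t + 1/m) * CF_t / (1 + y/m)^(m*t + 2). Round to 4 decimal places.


Answer: Convexity = 80.7348

Derivation:
Coupon per period c = face * coupon_rate / m = 11.500000
Periods per year m = 2; per-period yield y/m = 0.037000
Number of cashflows N = 20
Cashflows (t years, CF_t, discount factor 1/(1+y/m)^(m*t), PV):
  t = 0.5000: CF_t = 11.500000, DF = 0.964320, PV = 11.089682
  t = 1.0000: CF_t = 11.500000, DF = 0.929913, PV = 10.694004
  t = 1.5000: CF_t = 11.500000, DF = 0.896734, PV = 10.312443
  t = 2.0000: CF_t = 11.500000, DF = 0.864739, PV = 9.944497
  t = 2.5000: CF_t = 11.500000, DF = 0.833885, PV = 9.589679
  t = 3.0000: CF_t = 11.500000, DF = 0.804132, PV = 9.247520
  t = 3.5000: CF_t = 11.500000, DF = 0.775441, PV = 8.917570
  t = 4.0000: CF_t = 11.500000, DF = 0.747773, PV = 8.599393
  t = 4.5000: CF_t = 11.500000, DF = 0.721093, PV = 8.292568
  t = 5.0000: CF_t = 11.500000, DF = 0.695364, PV = 7.996690
  t = 5.5000: CF_t = 11.500000, DF = 0.670554, PV = 7.711370
  t = 6.0000: CF_t = 11.500000, DF = 0.646629, PV = 7.436229
  t = 6.5000: CF_t = 11.500000, DF = 0.623557, PV = 7.170906
  t = 7.0000: CF_t = 11.500000, DF = 0.601309, PV = 6.915049
  t = 7.5000: CF_t = 11.500000, DF = 0.579854, PV = 6.668321
  t = 8.0000: CF_t = 11.500000, DF = 0.559165, PV = 6.430396
  t = 8.5000: CF_t = 11.500000, DF = 0.539214, PV = 6.200961
  t = 9.0000: CF_t = 11.500000, DF = 0.519975, PV = 5.979711
  t = 9.5000: CF_t = 11.500000, DF = 0.501422, PV = 5.766356
  t = 10.0000: CF_t = 1011.500000, DF = 0.483532, PV = 489.092225
Price P = sum_t PV_t = 644.055570
Convexity numerator sum_t t*(t + 1/m) * CF_t / (1+y/m)^(m*t + 2):
  t = 0.5000: term = 5.156222
  t = 1.0000: term = 14.916745
  t = 1.5000: term = 28.769036
  t = 2.0000: term = 46.237602
  t = 2.5000: term = 66.881778
  t = 3.0000: term = 90.293625
  t = 3.5000: term = 116.095950
  t = 4.0000: term = 143.940425
  t = 4.5000: term = 173.505816
  t = 5.0000: term = 204.496301
  t = 5.5000: term = 236.639886
  t = 6.0000: term = 269.686904
  t = 6.5000: term = 303.408603
  t = 7.0000: term = 337.595805
  t = 7.5000: term = 372.057644
  t = 8.0000: term = 406.620376
  t = 8.5000: term = 441.126252
  t = 9.0000: term = 475.432457
  t = 9.5000: term = 509.410112
  t = 10.0000: term = 47755.406438
Convexity = (1/P) * sum = 51997.677979 / 644.055570 = 80.734769


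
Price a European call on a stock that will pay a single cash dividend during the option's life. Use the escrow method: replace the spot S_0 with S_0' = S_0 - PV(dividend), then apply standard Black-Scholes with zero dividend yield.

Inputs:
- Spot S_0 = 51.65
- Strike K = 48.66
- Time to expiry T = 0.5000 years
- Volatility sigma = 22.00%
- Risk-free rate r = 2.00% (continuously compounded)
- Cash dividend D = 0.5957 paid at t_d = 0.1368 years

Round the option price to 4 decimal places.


PV(D) = D * exp(-r * t_d) = 0.5957 * 0.99726774 = 0.59407239
S_0' = S_0 - PV(D) = 51.6500 - 0.59407239 = 51.05592761
d1 = (ln(S_0'/K) + (r + sigma^2/2)*T) / (sigma*sqrt(T)) = 0.45103329
d2 = d1 - sigma*sqrt(T) = 0.29546980
exp(-rT) = 0.99004983
N(d1) = 0.67401722; N(d2) = 0.61618249
C = S_0' * N(d1) - K * exp(-rT) * N(d2) = 51.05592761 * 0.67401722 - 48.6600 * 0.99004983 * 0.61618249 = 4.7275

Answer: Price = 4.7275


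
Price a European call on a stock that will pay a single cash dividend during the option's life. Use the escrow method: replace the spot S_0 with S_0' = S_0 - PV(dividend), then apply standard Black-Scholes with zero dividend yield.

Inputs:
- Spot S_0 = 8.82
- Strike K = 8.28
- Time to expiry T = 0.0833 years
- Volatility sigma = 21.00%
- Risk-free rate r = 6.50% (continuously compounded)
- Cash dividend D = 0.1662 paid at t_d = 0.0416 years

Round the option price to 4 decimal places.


Answer: Price = 0.4784

Derivation:
PV(D) = D * exp(-r * t_d) = 0.1662 * 0.99729965 = 0.16575120
S_0' = S_0 - PV(D) = 8.8200 - 0.16575120 = 8.65424880
d1 = (ln(S_0'/K) + (r + sigma^2/2)*T) / (sigma*sqrt(T)) = 0.84901802
d2 = d1 - sigma*sqrt(T) = 0.78840837
exp(-rT) = 0.99460013
N(d1) = 0.80206437; N(d2) = 0.78477106
C = S_0' * N(d1) - K * exp(-rT) * N(d2) = 8.65424880 * 0.80206437 - 8.2800 * 0.99460013 * 0.78477106 = 0.4784


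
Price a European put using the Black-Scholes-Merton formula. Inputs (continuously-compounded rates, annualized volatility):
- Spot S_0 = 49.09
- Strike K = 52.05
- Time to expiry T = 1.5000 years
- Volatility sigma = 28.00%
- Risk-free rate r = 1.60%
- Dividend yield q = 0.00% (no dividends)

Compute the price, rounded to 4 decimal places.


Answer: Price = 7.6976

Derivation:
d1 = (ln(S/K) + (r - q + 0.5*sigma^2) * T) / (sigma * sqrt(T)) = 0.07071605
d2 = d1 - sigma * sqrt(T) = -0.27221252
exp(-rT) = 0.97628571; exp(-qT) = 1.00000000
P = K * exp(-rT) * N(-d2) - S_0 * exp(-qT) * N(-d1)
N(-d1) = 0.47181187; N(-d2) = 0.60727069
P = 52.0500 * 0.97628571 * 0.60727069 - 49.0900 * 1.00000000 * 0.47181187 = 7.6976


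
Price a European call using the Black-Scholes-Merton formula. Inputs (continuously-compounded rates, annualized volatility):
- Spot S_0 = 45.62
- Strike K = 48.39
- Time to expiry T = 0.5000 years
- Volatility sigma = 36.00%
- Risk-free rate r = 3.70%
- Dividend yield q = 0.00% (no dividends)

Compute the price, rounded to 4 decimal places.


Answer: Price = 3.8333

Derivation:
d1 = (ln(S/K) + (r - q + 0.5*sigma^2) * T) / (sigma * sqrt(T)) = -0.03161146
d2 = d1 - sigma * sqrt(T) = -0.28616990
exp(-rT) = 0.98167007; exp(-qT) = 1.00000000
C = S_0 * exp(-qT) * N(d1) - K * exp(-rT) * N(d2)
N(d1) = 0.48739095; N(d2) = 0.38737400
C = 45.6200 * 1.00000000 * 0.48739095 - 48.3900 * 0.98167007 * 0.38737400 = 3.8333


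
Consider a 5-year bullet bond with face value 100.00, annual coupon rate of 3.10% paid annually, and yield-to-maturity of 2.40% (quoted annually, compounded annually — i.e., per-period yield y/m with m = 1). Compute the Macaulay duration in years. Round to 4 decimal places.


Coupon per period c = face * coupon_rate / m = 3.100000
Periods per year m = 1; per-period yield y/m = 0.024000
Number of cashflows N = 5
Cashflows (t years, CF_t, discount factor 1/(1+y/m)^(m*t), PV):
  t = 1.0000: CF_t = 3.100000, DF = 0.976562, PV = 3.027344
  t = 2.0000: CF_t = 3.100000, DF = 0.953674, PV = 2.956390
  t = 3.0000: CF_t = 3.100000, DF = 0.931323, PV = 2.887100
  t = 4.0000: CF_t = 3.100000, DF = 0.909495, PV = 2.819434
  t = 5.0000: CF_t = 103.100000, DF = 0.888178, PV = 91.571195
Price P = sum_t PV_t = 103.261463
Macaulay numerator sum_t t * PV_t:
  t * PV_t at t = 1.0000: 3.027344
  t * PV_t at t = 2.0000: 5.912781
  t * PV_t at t = 3.0000: 8.661300
  t * PV_t at t = 4.0000: 11.277734
  t * PV_t at t = 5.0000: 457.855975
Macaulay duration D = (sum_t t * PV_t) / P = 486.735134 / 103.261463 = 4.713618

Answer: Macaulay duration = 4.7136 years


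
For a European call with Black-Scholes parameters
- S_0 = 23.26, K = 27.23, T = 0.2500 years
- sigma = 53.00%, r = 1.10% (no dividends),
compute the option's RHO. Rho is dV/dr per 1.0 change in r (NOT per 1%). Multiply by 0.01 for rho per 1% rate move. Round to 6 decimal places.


Answer: Rho = 1.607283

Derivation:
d1 = -0.4517798475; d2 = -0.7167798475
phi(d1) = 0.3602377501; exp(-qT) = 1.0000000000; exp(-rT) = 0.9972537778
N(d2) = 0.2367549742
Rho = K*T*exp(-rT)*N(d2) = 27.2300 * 0.2500 * 0.9972537778 * 0.2367549742 = 1.607283


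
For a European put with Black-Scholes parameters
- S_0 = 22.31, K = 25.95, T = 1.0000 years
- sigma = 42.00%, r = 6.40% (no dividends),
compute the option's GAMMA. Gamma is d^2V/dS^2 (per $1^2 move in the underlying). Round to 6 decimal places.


d1 = 0.0025319020; d2 = -0.4174680980
phi(d1) = 0.3989410017; exp(-qT) = 1.0000000000; exp(-rT) = 0.9380049995
Gamma = exp(-qT) * phi(d1) / (S * sigma * sqrt(T)) = 1.0000000000 * 0.3989410017 / (22.3100 * 0.4200 * 1.0000000000) = 0.042576

Answer: Gamma = 0.042576


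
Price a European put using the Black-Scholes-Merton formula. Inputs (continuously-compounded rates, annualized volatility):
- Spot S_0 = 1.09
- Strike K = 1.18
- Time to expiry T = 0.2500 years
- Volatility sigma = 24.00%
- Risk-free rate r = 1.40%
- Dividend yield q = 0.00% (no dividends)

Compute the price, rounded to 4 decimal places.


Answer: Price = 0.1076

Derivation:
d1 = (ln(S/K) + (r - q + 0.5*sigma^2) * T) / (sigma * sqrt(T)) = -0.57197285
d2 = d1 - sigma * sqrt(T) = -0.69197285
exp(-rT) = 0.99650612; exp(-qT) = 1.00000000
P = K * exp(-rT) * N(-d2) - S_0 * exp(-qT) * N(-d1)
N(-d1) = 0.71632982; N(-d2) = 0.75552281
P = 1.1800 * 0.99650612 * 0.75552281 - 1.0900 * 1.00000000 * 0.71632982 = 0.1076


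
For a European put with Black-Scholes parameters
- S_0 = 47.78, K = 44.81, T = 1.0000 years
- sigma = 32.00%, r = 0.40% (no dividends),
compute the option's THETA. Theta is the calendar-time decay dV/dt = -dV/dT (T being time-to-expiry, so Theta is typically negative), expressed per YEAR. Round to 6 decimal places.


d1 = 0.3730494159; d2 = 0.0530494159
phi(d1) = 0.3721264859; exp(-qT) = 1.0000000000; exp(-rT) = 0.9960079893
Theta = -S*exp(-qT)*phi(d1)*sigma/(2*sqrt(T)) + r*K*exp(-rT)*N(-d2) - q*S*exp(-qT)*N(-d1)
N(-d1) = 0.3545558328; N(-d2) = 0.4788462674; sqrt(T) = 1.0000000000
Term 1 = -47.7800 * 1.0000000000 * 0.3721264859 * 0.3200 / (2 * 1.0000000000) = -2.8448325594
Term 2 = 0.0040 * 44.8100 * 0.9960079893 * 0.4788462674 = 0.0854857771
Term 3 = 0 (no dividend yield, q = 0)
Theta = -2.8448325594 + (0.0854857771) + (0.0000000000) = -2.759347

Answer: Theta = -2.759347


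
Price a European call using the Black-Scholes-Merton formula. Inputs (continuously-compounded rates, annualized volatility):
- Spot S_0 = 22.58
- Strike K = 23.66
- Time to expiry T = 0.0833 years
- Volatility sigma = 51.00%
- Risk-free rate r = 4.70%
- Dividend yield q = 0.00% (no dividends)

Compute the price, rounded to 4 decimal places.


Answer: Price = 0.9167

Derivation:
d1 = (ln(S/K) + (r - q + 0.5*sigma^2) * T) / (sigma * sqrt(T)) = -0.21721569
d2 = d1 - sigma * sqrt(T) = -0.36441056
exp(-rT) = 0.99609255; exp(-qT) = 1.00000000
C = S_0 * exp(-qT) * N(d1) - K * exp(-rT) * N(d2)
N(d1) = 0.41402013; N(d2) = 0.35777573
C = 22.5800 * 1.00000000 * 0.41402013 - 23.6600 * 0.99609255 * 0.35777573 = 0.9167


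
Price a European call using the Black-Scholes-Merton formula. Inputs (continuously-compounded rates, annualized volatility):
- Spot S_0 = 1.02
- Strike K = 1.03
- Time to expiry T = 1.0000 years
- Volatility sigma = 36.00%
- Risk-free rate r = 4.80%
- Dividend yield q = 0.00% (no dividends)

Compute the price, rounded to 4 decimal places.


d1 = (ln(S/K) + (r - q + 0.5*sigma^2) * T) / (sigma * sqrt(T)) = 0.28623285
d2 = d1 - sigma * sqrt(T) = -0.07376715
exp(-rT) = 0.95313379; exp(-qT) = 1.00000000
C = S_0 * exp(-qT) * N(d1) - K * exp(-rT) * N(d2)
N(d1) = 0.61265011; N(d2) = 0.47059783
C = 1.0200 * 1.00000000 * 0.61265011 - 1.0300 * 0.95313379 * 0.47059783 = 0.1629

Answer: Price = 0.1629


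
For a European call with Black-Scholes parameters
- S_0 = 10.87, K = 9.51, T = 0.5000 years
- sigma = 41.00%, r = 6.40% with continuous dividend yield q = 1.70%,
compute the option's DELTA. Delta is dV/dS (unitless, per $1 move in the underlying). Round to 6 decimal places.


Answer: Delta = 0.747596

Derivation:
d1 = 0.6870588365; d2 = 0.3971450562
phi(d1) = 0.3150690507; exp(-qT) = 0.9915360229; exp(-rT) = 0.9685065821
N(d1) = 0.7539771737
Delta = exp(-qT) * N(d1) = 0.9915360229 * 0.7539771737 = 0.747596


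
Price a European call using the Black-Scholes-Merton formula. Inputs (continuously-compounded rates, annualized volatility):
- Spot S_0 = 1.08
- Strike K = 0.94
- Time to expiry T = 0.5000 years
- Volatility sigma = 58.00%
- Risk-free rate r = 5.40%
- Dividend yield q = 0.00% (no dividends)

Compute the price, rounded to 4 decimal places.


Answer: Price = 0.2574

Derivation:
d1 = (ln(S/K) + (r - q + 0.5*sigma^2) * T) / (sigma * sqrt(T)) = 0.60941984
d2 = d1 - sigma * sqrt(T) = 0.19929791
exp(-rT) = 0.97336124; exp(-qT) = 1.00000000
C = S_0 * exp(-qT) * N(d1) - K * exp(-rT) * N(d2)
N(d1) = 0.72887691; N(d2) = 0.57898514
C = 1.0800 * 1.00000000 * 0.72887691 - 0.9400 * 0.97336124 * 0.57898514 = 0.2574


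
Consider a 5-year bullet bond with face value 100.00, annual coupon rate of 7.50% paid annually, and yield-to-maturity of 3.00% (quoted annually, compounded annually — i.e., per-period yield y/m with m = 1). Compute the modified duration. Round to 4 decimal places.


Coupon per period c = face * coupon_rate / m = 7.500000
Periods per year m = 1; per-period yield y/m = 0.030000
Number of cashflows N = 5
Cashflows (t years, CF_t, discount factor 1/(1+y/m)^(m*t), PV):
  t = 1.0000: CF_t = 7.500000, DF = 0.970874, PV = 7.281553
  t = 2.0000: CF_t = 7.500000, DF = 0.942596, PV = 7.069469
  t = 3.0000: CF_t = 7.500000, DF = 0.915142, PV = 6.863562
  t = 4.0000: CF_t = 7.500000, DF = 0.888487, PV = 6.663653
  t = 5.0000: CF_t = 107.500000, DF = 0.862609, PV = 92.730444
Price P = sum_t PV_t = 120.608682
First compute Macaulay numerator sum_t t * PV_t:
  t * PV_t at t = 1.0000: 7.281553
  t * PV_t at t = 2.0000: 14.138939
  t * PV_t at t = 3.0000: 20.590687
  t * PV_t at t = 4.0000: 26.654611
  t * PV_t at t = 5.0000: 463.652222
Macaulay duration D = 532.318012 / 120.608682 = 4.413596
Modified duration = D / (1 + y/m) = 4.413596 / (1 + 0.030000) = 4.285045

Answer: Modified duration = 4.2850


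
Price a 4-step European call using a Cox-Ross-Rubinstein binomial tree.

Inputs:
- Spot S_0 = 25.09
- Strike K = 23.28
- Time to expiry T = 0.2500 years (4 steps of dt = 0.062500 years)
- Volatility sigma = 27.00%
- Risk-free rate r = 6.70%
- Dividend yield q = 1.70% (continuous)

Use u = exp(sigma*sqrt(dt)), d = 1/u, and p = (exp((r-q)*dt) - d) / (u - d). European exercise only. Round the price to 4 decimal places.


dt = T/N = 0.062500
u = exp(sigma*sqrt(dt)) = 1.069830; d = 1/u = 0.934728
p = (exp((r-q)*dt) - d) / (u - d) = 0.506298
Discount per step: exp(-r*dt) = 0.995821
Stock lattice S(k, i) with i counting down-moves:
  k=0: S(0,0) = 25.0900
  k=1: S(1,0) = 26.8420; S(1,1) = 23.4523
  k=2: S(2,0) = 28.7164; S(2,1) = 25.0900; S(2,2) = 21.9215
  k=3: S(3,0) = 30.7217; S(3,1) = 26.8420; S(3,2) = 23.4523; S(3,3) = 20.4907
  k=4: S(4,0) = 32.8670; S(4,1) = 28.7164; S(4,2) = 25.0900; S(4,3) = 21.9215; S(4,4) = 19.1532
Terminal payoffs V(N, i) = max(S_T - K, 0):
  V(4,0) = 9.587008; V(4,1) = 5.436428; V(4,2) = 1.810000; V(4,3) = 0.000000; V(4,4) = 0.000000
Backward induction: V(k, i) = exp(-r*dt) * [p * V(k+1, i) + (1-p) * V(k+1, i+1)].
  V(3,0) = exp(-r*dt) * [p*9.587008 + (1-p)*5.436428] = 7.506360
  V(3,1) = exp(-r*dt) * [p*5.436428 + (1-p)*1.810000] = 3.630818
  V(3,2) = exp(-r*dt) * [p*1.810000 + (1-p)*0.000000] = 0.912570
  V(3,3) = exp(-r*dt) * [p*0.000000 + (1-p)*0.000000] = 0.000000
  V(2,0) = exp(-r*dt) * [p*7.506360 + (1-p)*3.630818] = 5.569626
  V(2,1) = exp(-r*dt) * [p*3.630818 + (1-p)*0.912570] = 2.279250
  V(2,2) = exp(-r*dt) * [p*0.912570 + (1-p)*0.000000] = 0.460102
  V(1,0) = exp(-r*dt) * [p*5.569626 + (1-p)*2.279250] = 3.928675
  V(1,1) = exp(-r*dt) * [p*2.279250 + (1-p)*0.460102] = 1.375362
  V(0,0) = exp(-r*dt) * [p*3.928675 + (1-p)*1.375362] = 2.656950

Answer: Price = V(0,0) = 2.6570


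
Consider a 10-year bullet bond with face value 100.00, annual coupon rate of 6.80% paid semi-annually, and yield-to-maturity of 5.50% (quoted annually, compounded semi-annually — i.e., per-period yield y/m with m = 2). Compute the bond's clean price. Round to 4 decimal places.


Answer: Price = 109.8977

Derivation:
Coupon per period c = face * coupon_rate / m = 3.400000
Periods per year m = 2; per-period yield y/m = 0.027500
Number of cashflows N = 20
Cashflows (t years, CF_t, discount factor 1/(1+y/m)^(m*t), PV):
  t = 0.5000: CF_t = 3.400000, DF = 0.973236, PV = 3.309002
  t = 1.0000: CF_t = 3.400000, DF = 0.947188, PV = 3.220440
  t = 1.5000: CF_t = 3.400000, DF = 0.921838, PV = 3.134248
  t = 2.0000: CF_t = 3.400000, DF = 0.897166, PV = 3.050363
  t = 2.5000: CF_t = 3.400000, DF = 0.873154, PV = 2.968724
  t = 3.0000: CF_t = 3.400000, DF = 0.849785, PV = 2.889269
  t = 3.5000: CF_t = 3.400000, DF = 0.827041, PV = 2.811940
  t = 4.0000: CF_t = 3.400000, DF = 0.804906, PV = 2.736682
  t = 4.5000: CF_t = 3.400000, DF = 0.783364, PV = 2.663437
  t = 5.0000: CF_t = 3.400000, DF = 0.762398, PV = 2.592153
  t = 5.5000: CF_t = 3.400000, DF = 0.741993, PV = 2.522777
  t = 6.0000: CF_t = 3.400000, DF = 0.722134, PV = 2.455257
  t = 6.5000: CF_t = 3.400000, DF = 0.702807, PV = 2.389544
  t = 7.0000: CF_t = 3.400000, DF = 0.683997, PV = 2.325591
  t = 7.5000: CF_t = 3.400000, DF = 0.665691, PV = 2.263349
  t = 8.0000: CF_t = 3.400000, DF = 0.647874, PV = 2.202772
  t = 8.5000: CF_t = 3.400000, DF = 0.630535, PV = 2.143817
  t = 9.0000: CF_t = 3.400000, DF = 0.613659, PV = 2.086440
  t = 9.5000: CF_t = 3.400000, DF = 0.597235, PV = 2.030599
  t = 10.0000: CF_t = 103.400000, DF = 0.581251, PV = 60.101309
Price P = sum_t PV_t = 109.897714


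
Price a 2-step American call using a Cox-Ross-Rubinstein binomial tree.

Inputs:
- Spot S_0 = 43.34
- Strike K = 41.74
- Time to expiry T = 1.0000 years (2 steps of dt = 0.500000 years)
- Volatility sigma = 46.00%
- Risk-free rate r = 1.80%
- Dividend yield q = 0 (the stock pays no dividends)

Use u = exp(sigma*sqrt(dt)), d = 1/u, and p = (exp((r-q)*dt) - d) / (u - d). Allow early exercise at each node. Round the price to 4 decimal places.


dt = T/N = 0.500000
u = exp(sigma*sqrt(dt)) = 1.384403; d = 1/u = 0.722333
p = (exp((r-q)*dt) - d) / (u - d) = 0.433047
Discount per step: exp(-r*dt) = 0.991040
Stock lattice S(k, i) with i counting down-moves:
  k=0: S(0,0) = 43.3400
  k=1: S(1,0) = 60.0000; S(1,1) = 31.3059
  k=2: S(2,0) = 83.0642; S(2,1) = 43.3400; S(2,2) = 22.6133
Terminal payoffs V(N, i) = max(S_T - K, 0):
  V(2,0) = 41.324236; V(2,1) = 1.600000; V(2,2) = 0.000000
Backward induction: V(k, i) = exp(-r*dt) * [p * V(k+1, i) + (1-p) * V(k+1, i+1)]; then take max(V_cont, immediate exercise) for American.
  V(1,0) = exp(-r*dt) * [p*41.324236 + (1-p)*1.600000] = 18.634008; exercise = 18.260033; V(1,0) = max -> 18.634008
  V(1,1) = exp(-r*dt) * [p*1.600000 + (1-p)*0.000000] = 0.686668; exercise = 0.000000; V(1,1) = max -> 0.686668
  V(0,0) = exp(-r*dt) * [p*18.634008 + (1-p)*0.686668] = 8.382927; exercise = 1.600000; V(0,0) = max -> 8.382927

Answer: Price = V(0,0) = 8.3829


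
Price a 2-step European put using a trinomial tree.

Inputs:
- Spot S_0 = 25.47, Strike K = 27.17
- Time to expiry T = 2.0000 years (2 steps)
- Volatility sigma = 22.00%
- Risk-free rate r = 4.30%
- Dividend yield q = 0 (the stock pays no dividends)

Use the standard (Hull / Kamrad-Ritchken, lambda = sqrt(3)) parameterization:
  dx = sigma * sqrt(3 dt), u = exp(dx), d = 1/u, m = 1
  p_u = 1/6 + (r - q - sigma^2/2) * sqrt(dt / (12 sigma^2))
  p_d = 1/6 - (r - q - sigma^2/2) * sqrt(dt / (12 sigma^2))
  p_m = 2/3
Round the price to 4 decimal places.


Answer: Price = V(0,0) = 2.7582

Derivation:
dt = T/N = 1.000000; dx = sigma*sqrt(3*dt) = 0.381051
u = exp(dx) = 1.463823; d = 1/u = 0.683143
p_u = 0.191335, p_m = 0.666667, p_d = 0.141998
Discount per step: exp(-r*dt) = 0.957911
Stock lattice S(k, j) with j the centered position index:
  k=0: S(0,+0) = 25.4700
  k=1: S(1,-1) = 17.3997; S(1,+0) = 25.4700; S(1,+1) = 37.2836
  k=2: S(2,-2) = 11.8864; S(2,-1) = 17.3997; S(2,+0) = 25.4700; S(2,+1) = 37.2836; S(2,+2) = 54.5765
Terminal payoffs V(N, j) = max(K - S_T, 0):
  V(2,-2) = 15.283552; V(2,-1) = 9.770350; V(2,+0) = 1.700000; V(2,+1) = 0.000000; V(2,+2) = 0.000000
Backward induction: V(k, j) = exp(-r*dt) * [p_u * V(k+1, j+1) + p_m * V(k+1, j) + p_d * V(k+1, j-1)]
  V(1,-1) = exp(-r*dt) * [p_u*1.700000 + p_m*9.770350 + p_d*15.283552] = 8.629892
  V(1,+0) = exp(-r*dt) * [p_u*0.000000 + p_m*1.700000 + p_d*9.770350] = 2.414611
  V(1,+1) = exp(-r*dt) * [p_u*0.000000 + p_m*0.000000 + p_d*1.700000] = 0.231237
  V(0,+0) = exp(-r*dt) * [p_u*0.231237 + p_m*2.414611 + p_d*8.629892] = 2.758222


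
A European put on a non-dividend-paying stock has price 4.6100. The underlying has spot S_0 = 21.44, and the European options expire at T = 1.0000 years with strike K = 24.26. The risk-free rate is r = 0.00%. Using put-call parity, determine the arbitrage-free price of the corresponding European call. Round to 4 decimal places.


Answer: Call price = 1.7900

Derivation:
Put-call parity: C - P = S_0 * exp(-qT) - K * exp(-rT).
S_0 * exp(-qT) = 21.4400 * 1.00000000 = 21.44000000
K * exp(-rT) = 24.2600 * 1.00000000 = 24.26000000
C = P + S*exp(-qT) - K*exp(-rT)
C = 4.6100 + 21.44000000 - 24.26000000 = 1.7900


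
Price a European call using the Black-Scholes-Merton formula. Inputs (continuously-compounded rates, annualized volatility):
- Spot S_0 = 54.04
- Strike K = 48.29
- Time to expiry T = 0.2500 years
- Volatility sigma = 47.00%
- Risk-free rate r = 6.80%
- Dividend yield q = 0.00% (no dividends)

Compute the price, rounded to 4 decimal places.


d1 = (ln(S/K) + (r - q + 0.5*sigma^2) * T) / (sigma * sqrt(T)) = 0.66856389
d2 = d1 - sigma * sqrt(T) = 0.43356389
exp(-rT) = 0.98314368; exp(-qT) = 1.00000000
C = S_0 * exp(-qT) * N(d1) - K * exp(-rT) * N(d2)
N(d1) = 0.74811314; N(d2) = 0.66769742
C = 54.0400 * 1.00000000 * 0.74811314 - 48.2900 * 0.98314368 * 0.66769742 = 8.7284

Answer: Price = 8.7284


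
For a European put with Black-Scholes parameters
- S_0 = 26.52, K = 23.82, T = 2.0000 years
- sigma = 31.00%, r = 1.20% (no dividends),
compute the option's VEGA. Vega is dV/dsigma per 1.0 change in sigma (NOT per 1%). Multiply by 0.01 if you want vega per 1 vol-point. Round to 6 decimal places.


d1 = 0.5188649229; d2 = 0.0804587185
phi(d1) = 0.3486980431; exp(-qT) = 1.0000000000; exp(-rT) = 0.9762857098
Vega = S * exp(-qT) * phi(d1) * sqrt(T) = 26.5200 * 1.0000000000 * 0.3486980431 * 1.4142135624 = 13.077900

Answer: Vega = 13.077900


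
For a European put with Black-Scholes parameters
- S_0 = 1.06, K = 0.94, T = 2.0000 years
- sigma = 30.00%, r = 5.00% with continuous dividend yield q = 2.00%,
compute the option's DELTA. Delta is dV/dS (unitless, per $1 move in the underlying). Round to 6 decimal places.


Answer: Delta = -0.251869

Derivation:
d1 = 0.6367362493; d2 = 0.2124721806
phi(d1) = 0.3257402290; exp(-qT) = 0.9607894392; exp(-rT) = 0.9048374180
N(-d1) = 0.2621483288
Delta = -exp(-qT) * N(-d1) = -0.9607894392 * 0.2621483288 = -0.251869


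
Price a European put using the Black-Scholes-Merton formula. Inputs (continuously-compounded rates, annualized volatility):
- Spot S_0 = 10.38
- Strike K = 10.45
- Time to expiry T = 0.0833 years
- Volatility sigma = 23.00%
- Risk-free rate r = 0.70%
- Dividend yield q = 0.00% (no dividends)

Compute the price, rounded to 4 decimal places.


d1 = (ln(S/K) + (r - q + 0.5*sigma^2) * T) / (sigma * sqrt(T)) = -0.05927383
d2 = d1 - sigma * sqrt(T) = -0.12565583
exp(-rT) = 0.99941707; exp(-qT) = 1.00000000
P = K * exp(-rT) * N(-d2) - S_0 * exp(-qT) * N(-d1)
N(-d1) = 0.52363300; N(-d2) = 0.54999782
P = 10.4500 * 0.99941707 * 0.54999782 - 10.3800 * 1.00000000 * 0.52363300 = 0.3088

Answer: Price = 0.3088


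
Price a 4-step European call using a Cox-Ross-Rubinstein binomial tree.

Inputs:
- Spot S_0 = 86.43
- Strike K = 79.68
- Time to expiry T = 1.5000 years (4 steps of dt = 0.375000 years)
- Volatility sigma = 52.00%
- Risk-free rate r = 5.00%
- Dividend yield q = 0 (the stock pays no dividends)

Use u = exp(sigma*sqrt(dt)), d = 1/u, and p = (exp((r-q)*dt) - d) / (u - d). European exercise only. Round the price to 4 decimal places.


Answer: Price = V(0,0) = 26.6369

Derivation:
dt = T/N = 0.375000
u = exp(sigma*sqrt(dt)) = 1.374972; d = 1/u = 0.727287
p = (exp((r-q)*dt) - d) / (u - d) = 0.450280
Discount per step: exp(-r*dt) = 0.981425
Stock lattice S(k, i) with i counting down-moves:
  k=0: S(0,0) = 86.4300
  k=1: S(1,0) = 118.8389; S(1,1) = 62.8594
  k=2: S(2,0) = 163.4002; S(2,1) = 86.4300; S(2,2) = 45.7169
  k=3: S(3,0) = 224.6707; S(3,1) = 118.8389; S(3,2) = 62.8594; S(3,3) = 33.2493
  k=4: S(4,0) = 308.9160; S(4,1) = 163.4002; S(4,2) = 86.4300; S(4,3) = 45.7169; S(4,4) = 24.1818
Terminal payoffs V(N, i) = max(S_T - K, 0):
  V(4,0) = 229.236034; V(4,1) = 83.720162; V(4,2) = 6.750000; V(4,3) = 0.000000; V(4,4) = 0.000000
Backward induction: V(k, i) = exp(-r*dt) * [p * V(k+1, i) + (1-p) * V(k+1, i+1)].
  V(3,0) = exp(-r*dt) * [p*229.236034 + (1-p)*83.720162] = 146.470795
  V(3,1) = exp(-r*dt) * [p*83.720162 + (1-p)*6.750000] = 40.638946
  V(3,2) = exp(-r*dt) * [p*6.750000 + (1-p)*0.000000] = 2.982932
  V(3,3) = exp(-r*dt) * [p*0.000000 + (1-p)*0.000000] = 0.000000
  V(2,0) = exp(-r*dt) * [p*146.470795 + (1-p)*40.638946] = 86.652830
  V(2,1) = exp(-r*dt) * [p*40.638946 + (1-p)*2.982932] = 19.568310
  V(2,2) = exp(-r*dt) * [p*2.982932 + (1-p)*0.000000] = 1.318205
  V(1,0) = exp(-r*dt) * [p*86.652830 + (1-p)*19.568310] = 48.850531
  V(1,1) = exp(-r*dt) * [p*19.568310 + (1-p)*1.318205] = 9.358728
  V(0,0) = exp(-r*dt) * [p*48.850531 + (1-p)*9.358728] = 26.636938


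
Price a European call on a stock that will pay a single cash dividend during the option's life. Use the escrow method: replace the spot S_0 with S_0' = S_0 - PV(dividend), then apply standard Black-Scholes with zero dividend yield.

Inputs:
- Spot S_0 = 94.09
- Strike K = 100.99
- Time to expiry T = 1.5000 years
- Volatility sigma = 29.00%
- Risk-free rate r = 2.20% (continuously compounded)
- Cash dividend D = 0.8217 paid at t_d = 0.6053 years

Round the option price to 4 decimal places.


Answer: Price = 11.3577

Derivation:
PV(D) = D * exp(-r * t_d) = 0.8217 * 0.98677167 = 0.81083028
S_0' = S_0 - PV(D) = 94.0900 - 0.81083028 = 93.27916972
d1 = (ln(S_0'/K) + (r + sigma^2/2)*T) / (sigma*sqrt(T)) = 0.04687907
d2 = d1 - sigma*sqrt(T) = -0.30829695
exp(-rT) = 0.96753856
N(d1) = 0.51869519; N(d2) = 0.37892819
C = S_0' * N(d1) - K * exp(-rT) * N(d2) = 93.27916972 * 0.51869519 - 100.9900 * 0.96753856 * 0.37892819 = 11.3577


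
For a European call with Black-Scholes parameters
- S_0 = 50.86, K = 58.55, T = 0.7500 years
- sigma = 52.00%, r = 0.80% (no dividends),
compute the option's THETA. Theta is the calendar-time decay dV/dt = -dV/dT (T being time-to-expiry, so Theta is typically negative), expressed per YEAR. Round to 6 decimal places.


Answer: Theta = -6.214495

Derivation:
d1 = -0.0741769190; d2 = -0.5245101290
phi(d1) = 0.3978462556; exp(-qT) = 1.0000000000; exp(-rT) = 0.9940179641
Theta = -S*exp(-qT)*phi(d1)*sigma/(2*sqrt(T)) - r*K*exp(-rT)*N(d2) + q*S*exp(-qT)*N(d1)
N(d1) = 0.4704348056; N(d2) = 0.2999618883; sqrt(T) = 0.8660254038
Term 1 = -50.8600 * 1.0000000000 * 0.3978462556 * 0.5200 / (2 * 0.8660254038) = -6.0748330505
Term 2 = -0.0080 * 58.5500 * 0.9940179641 * 0.2999618883 = -0.1396616596
Term 3 = 0 (no dividend yield, q = 0)
Theta = -6.0748330505 + (-0.1396616596) + (0.0000000000) = -6.214495


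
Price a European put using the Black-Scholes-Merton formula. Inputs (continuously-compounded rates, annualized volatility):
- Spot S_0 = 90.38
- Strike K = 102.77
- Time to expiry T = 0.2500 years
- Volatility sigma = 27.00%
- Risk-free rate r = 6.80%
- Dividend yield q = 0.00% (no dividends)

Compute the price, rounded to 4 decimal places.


Answer: Price = 12.1374

Derivation:
d1 = (ln(S/K) + (r - q + 0.5*sigma^2) * T) / (sigma * sqrt(T)) = -0.75820724
d2 = d1 - sigma * sqrt(T) = -0.89320724
exp(-rT) = 0.98314368; exp(-qT) = 1.00000000
P = K * exp(-rT) * N(-d2) - S_0 * exp(-qT) * N(-d1)
N(-d1) = 0.77583654; N(-d2) = 0.81412690
P = 102.7700 * 0.98314368 * 0.81412690 - 90.3800 * 1.00000000 * 0.77583654 = 12.1374


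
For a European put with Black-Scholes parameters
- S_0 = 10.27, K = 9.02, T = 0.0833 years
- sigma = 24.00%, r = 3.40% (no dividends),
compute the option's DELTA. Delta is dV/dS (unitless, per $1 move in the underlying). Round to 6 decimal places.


Answer: Delta = -0.025639

Derivation:
d1 = 1.9491480874; d2 = 1.8798799129
phi(d1) = 0.0596937672; exp(-qT) = 1.0000000000; exp(-rT) = 0.9971718069
N(-d1) = 0.0256388712
Delta = -exp(-qT) * N(-d1) = -1.0000000000 * 0.0256388712 = -0.025639


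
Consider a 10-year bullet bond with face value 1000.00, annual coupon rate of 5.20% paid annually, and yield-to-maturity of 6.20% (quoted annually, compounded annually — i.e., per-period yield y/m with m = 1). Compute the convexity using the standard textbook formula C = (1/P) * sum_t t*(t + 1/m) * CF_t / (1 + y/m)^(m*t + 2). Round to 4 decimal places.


Answer: Convexity = 71.4887

Derivation:
Coupon per period c = face * coupon_rate / m = 52.000000
Periods per year m = 1; per-period yield y/m = 0.062000
Number of cashflows N = 10
Cashflows (t years, CF_t, discount factor 1/(1+y/m)^(m*t), PV):
  t = 1.0000: CF_t = 52.000000, DF = 0.941620, PV = 48.964218
  t = 2.0000: CF_t = 52.000000, DF = 0.886647, PV = 46.105667
  t = 3.0000: CF_t = 52.000000, DF = 0.834885, PV = 43.413999
  t = 4.0000: CF_t = 52.000000, DF = 0.786144, PV = 40.879472
  t = 5.0000: CF_t = 52.000000, DF = 0.740248, PV = 38.492911
  t = 6.0000: CF_t = 52.000000, DF = 0.697032, PV = 36.245679
  t = 7.0000: CF_t = 52.000000, DF = 0.656339, PV = 34.129641
  t = 8.0000: CF_t = 52.000000, DF = 0.618022, PV = 32.137139
  t = 9.0000: CF_t = 52.000000, DF = 0.581942, PV = 30.260959
  t = 10.0000: CF_t = 1052.000000, DF = 0.547968, PV = 576.461852
Price P = sum_t PV_t = 927.091539
Convexity numerator sum_t t*(t + 1/m) * CF_t / (1+y/m)^(m*t + 2):
  t = 1.0000: term = 86.827998
  t = 2.0000: term = 245.276831
  t = 3.0000: term = 461.914937
  t = 4.0000: term = 724.913585
  t = 5.0000: term = 1023.889245
  t = 6.0000: term = 1349.759833
  t = 7.0000: term = 1694.613727
  t = 8.0000: term = 2051.590468
  t = 9.0000: term = 2414.772208
  t = 10.0000: term = 56223.027011
Convexity = (1/P) * sum = 66276.585844 / 927.091539 = 71.488718


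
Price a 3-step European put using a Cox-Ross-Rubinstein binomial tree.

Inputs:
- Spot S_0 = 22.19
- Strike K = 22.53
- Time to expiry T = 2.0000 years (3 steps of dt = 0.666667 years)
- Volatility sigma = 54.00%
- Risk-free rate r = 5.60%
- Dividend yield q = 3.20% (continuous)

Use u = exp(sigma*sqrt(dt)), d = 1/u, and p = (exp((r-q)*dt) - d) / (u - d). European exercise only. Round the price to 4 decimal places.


Answer: Price = V(0,0) = 6.2244

Derivation:
dt = T/N = 0.666667
u = exp(sigma*sqrt(dt)) = 1.554118; d = 1/u = 0.643452
p = (exp((r-q)*dt) - d) / (u - d) = 0.409235
Discount per step: exp(-r*dt) = 0.963355
Stock lattice S(k, i) with i counting down-moves:
  k=0: S(0,0) = 22.1900
  k=1: S(1,0) = 34.4859; S(1,1) = 14.2782
  k=2: S(2,0) = 53.5951; S(2,1) = 22.1900; S(2,2) = 9.1873
  k=3: S(3,0) = 83.2931; S(3,1) = 34.4859; S(3,2) = 14.2782; S(3,3) = 5.9116
Terminal payoffs V(N, i) = max(K - S_T, 0):
  V(3,0) = 0.000000; V(3,1) = 0.000000; V(3,2) = 8.251805; V(3,3) = 16.618396
Backward induction: V(k, i) = exp(-r*dt) * [p * V(k+1, i) + (1-p) * V(k+1, i+1)].
  V(2,0) = exp(-r*dt) * [p*0.000000 + (1-p)*0.000000] = 0.000000
  V(2,1) = exp(-r*dt) * [p*0.000000 + (1-p)*8.251805] = 4.696234
  V(2,2) = exp(-r*dt) * [p*8.251805 + (1-p)*16.618396] = 12.710977
  V(1,0) = exp(-r*dt) * [p*0.000000 + (1-p)*4.696234] = 2.672701
  V(1,1) = exp(-r*dt) * [p*4.696234 + (1-p)*12.710977] = 9.085458
  V(0,0) = exp(-r*dt) * [p*2.672701 + (1-p)*9.085458] = 6.224362


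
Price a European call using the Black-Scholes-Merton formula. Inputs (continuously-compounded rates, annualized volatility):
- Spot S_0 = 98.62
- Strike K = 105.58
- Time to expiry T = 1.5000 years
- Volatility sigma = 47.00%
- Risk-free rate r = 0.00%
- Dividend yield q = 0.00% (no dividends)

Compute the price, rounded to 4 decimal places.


d1 = (ln(S/K) + (r - q + 0.5*sigma^2) * T) / (sigma * sqrt(T)) = 0.16934508
d2 = d1 - sigma * sqrt(T) = -0.40628501
exp(-rT) = 1.00000000; exp(-qT) = 1.00000000
C = S_0 * exp(-qT) * N(d1) - K * exp(-rT) * N(d2)
N(d1) = 0.56723739; N(d2) = 0.34226660
C = 98.6200 * 1.00000000 * 0.56723739 - 105.5800 * 1.00000000 * 0.34226660 = 19.8044

Answer: Price = 19.8044


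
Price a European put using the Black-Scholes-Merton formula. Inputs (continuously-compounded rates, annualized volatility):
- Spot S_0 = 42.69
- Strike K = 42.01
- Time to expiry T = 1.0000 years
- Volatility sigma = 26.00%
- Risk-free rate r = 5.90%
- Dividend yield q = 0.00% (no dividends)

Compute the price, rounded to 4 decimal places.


Answer: Price = 2.8875

Derivation:
d1 = (ln(S/K) + (r - q + 0.5*sigma^2) * T) / (sigma * sqrt(T)) = 0.41868083
d2 = d1 - sigma * sqrt(T) = 0.15868083
exp(-rT) = 0.94270677; exp(-qT) = 1.00000000
P = K * exp(-rT) * N(-d2) - S_0 * exp(-qT) * N(-d1)
N(-d1) = 0.33772470; N(-d2) = 0.43696017
P = 42.0100 * 0.94270677 * 0.43696017 - 42.6900 * 1.00000000 * 0.33772470 = 2.8875


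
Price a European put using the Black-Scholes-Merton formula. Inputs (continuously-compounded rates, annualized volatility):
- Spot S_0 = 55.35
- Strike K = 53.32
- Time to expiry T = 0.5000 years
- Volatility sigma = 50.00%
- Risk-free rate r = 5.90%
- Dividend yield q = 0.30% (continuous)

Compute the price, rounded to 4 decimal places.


d1 = (ln(S/K) + (r - q + 0.5*sigma^2) * T) / (sigma * sqrt(T)) = 0.36165730
d2 = d1 - sigma * sqrt(T) = 0.00810391
exp(-rT) = 0.97093088; exp(-qT) = 0.99850112
P = K * exp(-rT) * N(-d2) - S_0 * exp(-qT) * N(-d1)
N(-d1) = 0.35880407; N(-d2) = 0.49676704
P = 53.3200 * 0.97093088 * 0.49676704 - 55.3500 * 0.99850112 * 0.35880407 = 5.8876

Answer: Price = 5.8876


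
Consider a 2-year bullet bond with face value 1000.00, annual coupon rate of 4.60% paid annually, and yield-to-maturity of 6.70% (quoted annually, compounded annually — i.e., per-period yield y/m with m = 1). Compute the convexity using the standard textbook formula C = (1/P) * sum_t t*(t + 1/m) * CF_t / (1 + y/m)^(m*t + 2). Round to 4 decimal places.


Coupon per period c = face * coupon_rate / m = 46.000000
Periods per year m = 1; per-period yield y/m = 0.067000
Number of cashflows N = 2
Cashflows (t years, CF_t, discount factor 1/(1+y/m)^(m*t), PV):
  t = 1.0000: CF_t = 46.000000, DF = 0.937207, PV = 43.111528
  t = 2.0000: CF_t = 1046.000000, DF = 0.878357, PV = 918.761622
Price P = sum_t PV_t = 961.873149
Convexity numerator sum_t t*(t + 1/m) * CF_t / (1+y/m)^(m*t + 2):
  t = 1.0000: term = 75.734641
  t = 2.0000: term = 4842.005264
Convexity = (1/P) * sum = 4917.739904 / 961.873149 = 5.112670

Answer: Convexity = 5.1127


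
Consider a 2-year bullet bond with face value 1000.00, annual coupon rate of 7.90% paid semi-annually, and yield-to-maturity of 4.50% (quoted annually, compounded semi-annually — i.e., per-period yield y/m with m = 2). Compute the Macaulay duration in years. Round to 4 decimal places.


Answer: Macaulay duration = 1.8927 years

Derivation:
Coupon per period c = face * coupon_rate / m = 39.500000
Periods per year m = 2; per-period yield y/m = 0.022500
Number of cashflows N = 4
Cashflows (t years, CF_t, discount factor 1/(1+y/m)^(m*t), PV):
  t = 0.5000: CF_t = 39.500000, DF = 0.977995, PV = 38.630807
  t = 1.0000: CF_t = 39.500000, DF = 0.956474, PV = 37.780740
  t = 1.5000: CF_t = 39.500000, DF = 0.935427, PV = 36.949379
  t = 2.0000: CF_t = 1039.500000, DF = 0.914843, PV = 950.979657
Price P = sum_t PV_t = 1064.340584
Macaulay numerator sum_t t * PV_t:
  t * PV_t at t = 0.5000: 19.315403
  t * PV_t at t = 1.0000: 37.780740
  t * PV_t at t = 1.5000: 55.424069
  t * PV_t at t = 2.0000: 1901.959315
Macaulay duration D = (sum_t t * PV_t) / P = 2014.479527 / 1064.340584 = 1.892702


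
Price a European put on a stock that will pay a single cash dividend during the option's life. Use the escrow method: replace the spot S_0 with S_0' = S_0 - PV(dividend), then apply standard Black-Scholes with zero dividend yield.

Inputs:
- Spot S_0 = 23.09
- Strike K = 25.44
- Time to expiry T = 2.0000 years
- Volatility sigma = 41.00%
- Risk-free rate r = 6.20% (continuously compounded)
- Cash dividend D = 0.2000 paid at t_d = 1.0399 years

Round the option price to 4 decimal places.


PV(D) = D * exp(-r * t_d) = 0.2000 * 0.93756068 = 0.18751214
S_0' = S_0 - PV(D) = 23.0900 - 0.18751214 = 22.90248786
d1 = (ln(S_0'/K) + (r + sigma^2/2)*T) / (sigma*sqrt(T)) = 0.32254901
d2 = d1 - sigma*sqrt(T) = -0.25727855
exp(-rT) = 0.88337984
N(-d1) = 0.37351841; N(-d2) = 0.60151812
P = K * exp(-rT) * N(-d2) - S_0' * N(-d1) = 25.4400 * 0.88337984 * 0.60151812 - 22.90248786 * 0.37351841 = 4.9635

Answer: Price = 4.9635


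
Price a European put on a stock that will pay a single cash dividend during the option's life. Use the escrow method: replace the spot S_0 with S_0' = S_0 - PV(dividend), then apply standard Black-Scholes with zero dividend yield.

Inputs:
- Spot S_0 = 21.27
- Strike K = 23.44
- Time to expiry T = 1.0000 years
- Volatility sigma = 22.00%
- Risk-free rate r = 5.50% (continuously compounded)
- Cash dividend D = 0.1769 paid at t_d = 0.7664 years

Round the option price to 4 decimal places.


PV(D) = D * exp(-r * t_d) = 0.1769 * 0.95872404 = 0.16959828
S_0' = S_0 - PV(D) = 21.2700 - 0.16959828 = 21.10040172
d1 = (ln(S_0'/K) + (r + sigma^2/2)*T) / (sigma*sqrt(T)) = -0.11796312
d2 = d1 - sigma*sqrt(T) = -0.33796312
exp(-rT) = 0.94648515
N(-d1) = 0.54695156; N(-d2) = 0.63230451
P = K * exp(-rT) * N(-d2) - S_0' * N(-d1) = 23.4400 * 0.94648515 * 0.63230451 - 21.10040172 * 0.54695156 = 2.4872

Answer: Price = 2.4872
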